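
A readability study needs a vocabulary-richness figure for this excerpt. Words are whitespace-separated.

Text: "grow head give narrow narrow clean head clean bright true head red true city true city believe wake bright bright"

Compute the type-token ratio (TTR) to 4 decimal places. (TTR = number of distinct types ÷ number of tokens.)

N = 20 tokens, V = 11 types.
TTR = V / N = 11 / 20 = 0.5500

0.5500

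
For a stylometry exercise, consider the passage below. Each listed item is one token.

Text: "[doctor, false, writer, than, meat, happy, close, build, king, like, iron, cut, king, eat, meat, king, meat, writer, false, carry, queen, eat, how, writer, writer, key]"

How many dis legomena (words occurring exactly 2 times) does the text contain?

2

Frequencies: writer:4, meat:3, king:3, false:2, eat:2, doctor:1, than:1, happy:1, close:1, build:1, like:1, iron:1, cut:1, carry:1, queen:1, how:1, key:1
Words with frequency 2: eat, false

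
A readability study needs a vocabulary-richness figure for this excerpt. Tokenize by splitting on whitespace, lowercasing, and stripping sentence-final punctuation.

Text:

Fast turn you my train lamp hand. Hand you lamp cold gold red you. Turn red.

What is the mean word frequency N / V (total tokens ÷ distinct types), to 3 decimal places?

N = 16 tokens, V = 10 types.
Mean frequency = N / V = 16 / 10 = 1.600

1.600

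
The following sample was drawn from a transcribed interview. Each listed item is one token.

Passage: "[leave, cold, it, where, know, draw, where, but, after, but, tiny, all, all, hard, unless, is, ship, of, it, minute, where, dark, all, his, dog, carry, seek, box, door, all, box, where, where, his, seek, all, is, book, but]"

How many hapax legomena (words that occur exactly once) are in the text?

Frequencies: where:5, all:5, but:3, it:2, is:2, his:2, seek:2, box:2, leave:1, cold:1, know:1, draw:1, after:1, tiny:1, hard:1, unless:1, ship:1, of:1, minute:1, dark:1, … (4 more, each freq 1)
Hapax (freq=1): after, book, carry, cold, dark, dog, door, draw, hard, know, leave, minute, of, ship, tiny, unless

16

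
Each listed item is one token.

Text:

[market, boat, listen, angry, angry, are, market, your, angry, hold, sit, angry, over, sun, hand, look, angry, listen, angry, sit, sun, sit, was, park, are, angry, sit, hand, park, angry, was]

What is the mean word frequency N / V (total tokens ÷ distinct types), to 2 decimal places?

N = 31 tokens, V = 14 types.
Mean frequency = N / V = 31 / 14 = 2.21

2.21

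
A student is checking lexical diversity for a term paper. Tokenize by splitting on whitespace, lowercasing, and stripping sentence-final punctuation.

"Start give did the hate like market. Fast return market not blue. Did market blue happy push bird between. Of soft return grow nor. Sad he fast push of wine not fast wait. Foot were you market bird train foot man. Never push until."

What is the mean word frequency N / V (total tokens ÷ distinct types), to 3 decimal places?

1.467

N = 44 tokens, V = 30 types.
Mean frequency = N / V = 44 / 30 = 1.467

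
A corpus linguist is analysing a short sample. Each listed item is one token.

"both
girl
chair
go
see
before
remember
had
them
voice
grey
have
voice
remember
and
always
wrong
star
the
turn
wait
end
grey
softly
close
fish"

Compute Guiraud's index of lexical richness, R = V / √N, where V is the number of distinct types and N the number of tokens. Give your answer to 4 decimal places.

N = 26, V = 23.
√N = 5.099020
R = 23 / 5.099020 = 4.5107

4.5107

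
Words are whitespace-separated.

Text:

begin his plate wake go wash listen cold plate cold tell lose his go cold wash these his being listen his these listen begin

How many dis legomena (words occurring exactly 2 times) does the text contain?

5

Frequencies: his:4, listen:3, cold:3, begin:2, plate:2, go:2, wash:2, these:2, wake:1, tell:1, lose:1, being:1
Words with frequency 2: begin, go, plate, these, wash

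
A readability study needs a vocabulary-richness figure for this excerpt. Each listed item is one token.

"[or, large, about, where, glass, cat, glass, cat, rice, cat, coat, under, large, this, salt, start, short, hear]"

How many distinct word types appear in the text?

Distinct types: {about, cat, coat, glass, hear, large, or, rice, salt, short, start, this, under, where}
V = 14

14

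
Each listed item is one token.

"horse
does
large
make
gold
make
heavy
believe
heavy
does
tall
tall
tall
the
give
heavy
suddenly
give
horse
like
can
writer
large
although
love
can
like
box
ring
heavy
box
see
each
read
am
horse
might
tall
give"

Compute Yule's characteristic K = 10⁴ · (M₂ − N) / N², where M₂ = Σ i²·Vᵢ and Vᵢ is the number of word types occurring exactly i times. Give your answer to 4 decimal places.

Frequencies: heavy:4, tall:4, horse:3, give:3, does:2, large:2, make:2, like:2, can:2, box:2, gold:1, believe:1, the:1, suddenly:1, writer:1, although:1, love:1, ring:1, see:1, each:1, … (3 more, each freq 1)
N = 39. Frequency spectrum: V_1=13, V_2=6, V_3=2, V_4=2
M₂ = 1²·13 + 2²·6 + 3²·2 + 4²·2 = 87
K = 10000 × (87 − 39) / 39² = 315.5819

315.5819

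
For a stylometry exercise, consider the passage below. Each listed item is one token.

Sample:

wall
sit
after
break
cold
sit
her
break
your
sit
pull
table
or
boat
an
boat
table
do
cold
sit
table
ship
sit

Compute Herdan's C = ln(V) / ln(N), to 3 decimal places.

0.842

N = 23, V = 14.
ln(V) = 2.639057, ln(N) = 3.135494
C = 2.639057 / 3.135494 = 0.842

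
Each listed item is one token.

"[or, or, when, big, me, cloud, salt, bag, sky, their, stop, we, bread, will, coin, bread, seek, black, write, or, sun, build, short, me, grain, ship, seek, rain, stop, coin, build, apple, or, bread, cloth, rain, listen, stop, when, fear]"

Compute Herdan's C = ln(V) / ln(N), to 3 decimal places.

0.893

N = 40, V = 27.
ln(V) = 3.295837, ln(N) = 3.688879
C = 3.295837 / 3.688879 = 0.893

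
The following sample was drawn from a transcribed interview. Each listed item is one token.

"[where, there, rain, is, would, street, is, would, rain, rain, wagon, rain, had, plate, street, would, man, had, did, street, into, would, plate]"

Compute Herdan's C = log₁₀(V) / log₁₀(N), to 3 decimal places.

N = 23, V = 12.
log₁₀(V) = 1.079181, log₁₀(N) = 1.361728
C = 1.079181 / 1.361728 = 0.793

0.793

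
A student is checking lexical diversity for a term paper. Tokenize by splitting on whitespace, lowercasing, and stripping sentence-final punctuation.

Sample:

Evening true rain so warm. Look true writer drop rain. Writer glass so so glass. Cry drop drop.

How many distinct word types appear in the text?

Distinct types: {cry, drop, evening, glass, look, rain, so, true, warm, writer}
V = 10

10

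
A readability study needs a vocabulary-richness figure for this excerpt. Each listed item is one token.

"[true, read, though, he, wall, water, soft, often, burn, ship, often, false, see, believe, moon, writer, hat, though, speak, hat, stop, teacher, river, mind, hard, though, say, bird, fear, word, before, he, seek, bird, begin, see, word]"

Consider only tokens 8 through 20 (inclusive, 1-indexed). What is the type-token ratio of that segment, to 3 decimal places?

0.846

Segment tokens 8–20: often, burn, ship, often, false, see, believe, moon, writer, hat, though, speak, hat
Segment N = 13, segment V = 11.
TTR = 11 / 13 = 0.846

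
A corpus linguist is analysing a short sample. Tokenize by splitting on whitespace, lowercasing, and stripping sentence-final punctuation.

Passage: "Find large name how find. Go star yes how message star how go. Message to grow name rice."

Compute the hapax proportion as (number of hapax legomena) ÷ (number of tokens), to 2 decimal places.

0.28

Frequencies: how:3, find:2, name:2, go:2, star:2, message:2, large:1, yes:1, to:1, grow:1, rice:1
Hapax count = 5; token count = 18.
Ratio = 5 / 18 = 0.28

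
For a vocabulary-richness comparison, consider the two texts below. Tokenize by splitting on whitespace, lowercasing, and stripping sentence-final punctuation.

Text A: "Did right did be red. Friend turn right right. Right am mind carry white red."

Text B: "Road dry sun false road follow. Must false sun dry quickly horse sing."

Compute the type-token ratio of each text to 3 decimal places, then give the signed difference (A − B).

TTR(A) = 10/15 = 0.667
TTR(B) = 9/13 = 0.692
Difference = 0.667 − 0.692 = -0.025

-0.025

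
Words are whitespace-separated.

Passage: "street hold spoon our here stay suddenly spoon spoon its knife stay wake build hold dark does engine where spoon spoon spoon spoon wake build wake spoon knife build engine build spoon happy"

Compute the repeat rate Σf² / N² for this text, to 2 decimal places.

0.12

Frequencies: spoon:9, build:4, wake:3, hold:2, stay:2, knife:2, engine:2, street:1, our:1, here:1, suddenly:1, its:1, dark:1, does:1, where:1, happy:1
Σf² = 131; N² = 1089
Repeat rate = 131 / 1089 = 0.12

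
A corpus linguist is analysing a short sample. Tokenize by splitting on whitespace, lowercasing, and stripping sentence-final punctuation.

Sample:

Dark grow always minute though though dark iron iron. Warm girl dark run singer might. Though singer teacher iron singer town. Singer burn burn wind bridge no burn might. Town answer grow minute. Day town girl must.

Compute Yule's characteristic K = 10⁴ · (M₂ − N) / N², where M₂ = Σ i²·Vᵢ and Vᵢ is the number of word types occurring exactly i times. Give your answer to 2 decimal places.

Frequencies: singer:4, dark:3, though:3, iron:3, town:3, burn:3, grow:2, minute:2, girl:2, might:2, always:1, warm:1, run:1, teacher:1, wind:1, bridge:1, no:1, answer:1, day:1, must:1
N = 37. Frequency spectrum: V_1=10, V_2=4, V_3=5, V_4=1
M₂ = 1²·10 + 2²·4 + 3²·5 + 4²·1 = 87
K = 10000 × (87 − 37) / 37² = 365.23

365.23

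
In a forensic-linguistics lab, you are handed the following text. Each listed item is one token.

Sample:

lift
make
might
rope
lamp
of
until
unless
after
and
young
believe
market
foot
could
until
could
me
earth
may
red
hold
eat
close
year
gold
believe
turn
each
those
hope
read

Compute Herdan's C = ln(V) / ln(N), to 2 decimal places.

N = 32, V = 29.
ln(V) = 3.367296, ln(N) = 3.465736
C = 3.367296 / 3.465736 = 0.97

0.97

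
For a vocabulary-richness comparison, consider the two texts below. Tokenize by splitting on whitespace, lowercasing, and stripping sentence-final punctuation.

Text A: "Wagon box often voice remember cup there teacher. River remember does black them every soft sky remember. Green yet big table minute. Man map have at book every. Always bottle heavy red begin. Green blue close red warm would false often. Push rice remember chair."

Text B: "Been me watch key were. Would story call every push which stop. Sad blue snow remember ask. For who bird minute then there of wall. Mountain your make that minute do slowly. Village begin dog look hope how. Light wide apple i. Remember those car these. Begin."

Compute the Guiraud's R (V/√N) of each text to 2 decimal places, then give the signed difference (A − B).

A: V=38, N=45, R=5.66
B: V=44, N=47, R=6.42
Difference = 5.66 − 6.42 = -0.76

-0.76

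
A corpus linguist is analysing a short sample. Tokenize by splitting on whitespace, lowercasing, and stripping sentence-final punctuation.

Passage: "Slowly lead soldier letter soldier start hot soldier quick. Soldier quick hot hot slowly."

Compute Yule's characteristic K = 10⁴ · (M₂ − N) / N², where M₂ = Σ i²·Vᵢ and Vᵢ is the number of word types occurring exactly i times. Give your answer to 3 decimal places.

1122.449

Frequencies: soldier:4, hot:3, slowly:2, quick:2, lead:1, letter:1, start:1
N = 14. Frequency spectrum: V_1=3, V_2=2, V_3=1, V_4=1
M₂ = 1²·3 + 2²·2 + 3²·1 + 4²·1 = 36
K = 10000 × (36 − 14) / 14² = 1122.449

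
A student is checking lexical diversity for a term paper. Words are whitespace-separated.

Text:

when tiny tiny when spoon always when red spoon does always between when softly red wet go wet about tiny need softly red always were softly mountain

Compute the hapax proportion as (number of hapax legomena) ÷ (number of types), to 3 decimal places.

0.500

Frequencies: when:4, tiny:3, always:3, red:3, softly:3, spoon:2, wet:2, does:1, between:1, go:1, about:1, need:1, were:1, mountain:1
Hapax count = 7; type count = 14.
Ratio = 7 / 14 = 0.500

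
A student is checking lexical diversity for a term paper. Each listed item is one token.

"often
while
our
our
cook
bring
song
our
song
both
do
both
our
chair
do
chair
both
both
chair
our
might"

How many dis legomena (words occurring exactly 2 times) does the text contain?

Frequencies: our:5, both:4, chair:3, song:2, do:2, often:1, while:1, cook:1, bring:1, might:1
Words with frequency 2: do, song

2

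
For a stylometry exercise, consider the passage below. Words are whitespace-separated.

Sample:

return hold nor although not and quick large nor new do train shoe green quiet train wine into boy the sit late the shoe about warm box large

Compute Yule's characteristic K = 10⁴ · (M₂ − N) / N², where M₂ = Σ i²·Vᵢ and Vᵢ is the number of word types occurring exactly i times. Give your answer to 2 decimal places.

Frequencies: nor:2, large:2, train:2, shoe:2, the:2, return:1, hold:1, although:1, not:1, and:1, quick:1, new:1, do:1, green:1, quiet:1, wine:1, into:1, boy:1, sit:1, late:1, … (3 more, each freq 1)
N = 28. Frequency spectrum: V_1=18, V_2=5
M₂ = 1²·18 + 2²·5 = 38
K = 10000 × (38 − 28) / 28² = 127.55

127.55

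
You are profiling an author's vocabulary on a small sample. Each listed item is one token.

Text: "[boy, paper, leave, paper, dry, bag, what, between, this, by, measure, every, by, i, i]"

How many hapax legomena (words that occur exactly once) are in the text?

9

Frequencies: paper:2, by:2, i:2, boy:1, leave:1, dry:1, bag:1, what:1, between:1, this:1, measure:1, every:1
Hapax (freq=1): bag, between, boy, dry, every, leave, measure, this, what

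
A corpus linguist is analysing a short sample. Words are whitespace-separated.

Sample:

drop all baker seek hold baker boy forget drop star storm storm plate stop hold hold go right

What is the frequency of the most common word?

Frequencies: hold:3, drop:2, baker:2, storm:2, all:1, seek:1, boy:1, forget:1, star:1, plate:1, stop:1, go:1, right:1
Most common: 'hold' with frequency 3.

3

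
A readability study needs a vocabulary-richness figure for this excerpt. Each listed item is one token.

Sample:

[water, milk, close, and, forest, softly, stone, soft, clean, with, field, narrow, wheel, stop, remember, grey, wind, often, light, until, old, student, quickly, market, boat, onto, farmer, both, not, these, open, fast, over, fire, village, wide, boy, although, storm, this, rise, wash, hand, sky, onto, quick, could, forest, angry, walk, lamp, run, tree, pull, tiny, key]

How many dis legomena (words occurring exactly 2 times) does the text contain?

Frequencies: forest:2, onto:2, water:1, milk:1, close:1, and:1, softly:1, stone:1, soft:1, clean:1, with:1, field:1, narrow:1, wheel:1, stop:1, remember:1, grey:1, wind:1, often:1, light:1, … (34 more, each freq 1)
Words with frequency 2: forest, onto

2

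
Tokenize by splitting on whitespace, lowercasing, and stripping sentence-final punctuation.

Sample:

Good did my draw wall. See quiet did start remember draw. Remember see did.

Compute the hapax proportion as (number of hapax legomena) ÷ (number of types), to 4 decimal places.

0.5556

Frequencies: did:3, draw:2, see:2, remember:2, good:1, my:1, wall:1, quiet:1, start:1
Hapax count = 5; type count = 9.
Ratio = 5 / 9 = 0.5556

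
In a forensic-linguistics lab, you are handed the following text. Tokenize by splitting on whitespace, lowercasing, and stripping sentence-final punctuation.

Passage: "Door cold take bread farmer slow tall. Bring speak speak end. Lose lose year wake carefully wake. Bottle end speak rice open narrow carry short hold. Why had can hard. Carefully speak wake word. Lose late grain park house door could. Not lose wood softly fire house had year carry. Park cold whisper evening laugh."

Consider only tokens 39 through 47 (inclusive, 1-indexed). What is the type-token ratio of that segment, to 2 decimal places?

0.89

Segment tokens 39–47: house, door, could, not, lose, wood, softly, fire, house
Segment N = 9, segment V = 8.
TTR = 8 / 9 = 0.89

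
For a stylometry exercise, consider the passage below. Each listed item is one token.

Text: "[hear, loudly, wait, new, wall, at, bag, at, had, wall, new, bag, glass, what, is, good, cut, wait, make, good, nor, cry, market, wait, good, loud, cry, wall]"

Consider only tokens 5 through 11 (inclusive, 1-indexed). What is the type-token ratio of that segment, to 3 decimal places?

0.714

Segment tokens 5–11: wall, at, bag, at, had, wall, new
Segment N = 7, segment V = 5.
TTR = 5 / 7 = 0.714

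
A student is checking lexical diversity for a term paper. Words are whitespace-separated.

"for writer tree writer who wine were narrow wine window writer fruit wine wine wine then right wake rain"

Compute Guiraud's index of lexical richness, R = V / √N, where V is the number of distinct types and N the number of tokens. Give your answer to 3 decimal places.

N = 19, V = 13.
√N = 4.358899
R = 13 / 4.358899 = 2.982

2.982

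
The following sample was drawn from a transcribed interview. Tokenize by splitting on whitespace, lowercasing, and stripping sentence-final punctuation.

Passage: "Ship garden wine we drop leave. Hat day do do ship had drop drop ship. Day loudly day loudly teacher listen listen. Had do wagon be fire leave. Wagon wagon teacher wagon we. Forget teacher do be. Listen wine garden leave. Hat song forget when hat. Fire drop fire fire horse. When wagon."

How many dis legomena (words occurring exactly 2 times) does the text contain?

Frequencies: wagon:5, drop:4, do:4, fire:4, ship:3, leave:3, hat:3, day:3, teacher:3, listen:3, garden:2, wine:2, we:2, had:2, loudly:2, be:2, forget:2, when:2, song:1, horse:1
Words with frequency 2: be, forget, garden, had, loudly, we, when, wine

8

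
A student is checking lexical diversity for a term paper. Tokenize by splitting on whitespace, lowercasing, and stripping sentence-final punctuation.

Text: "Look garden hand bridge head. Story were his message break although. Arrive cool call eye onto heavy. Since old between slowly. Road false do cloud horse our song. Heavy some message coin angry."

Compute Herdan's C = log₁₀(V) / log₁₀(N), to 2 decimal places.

N = 33, V = 31.
log₁₀(V) = 1.491362, log₁₀(N) = 1.518514
C = 1.491362 / 1.518514 = 0.98

0.98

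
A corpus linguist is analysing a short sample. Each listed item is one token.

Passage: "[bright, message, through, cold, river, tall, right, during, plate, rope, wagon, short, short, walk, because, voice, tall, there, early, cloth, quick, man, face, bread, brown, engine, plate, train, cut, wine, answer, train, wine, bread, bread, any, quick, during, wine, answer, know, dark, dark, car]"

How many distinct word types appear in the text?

32

Distinct types: {answer, any, because, bread, bright, brown, car, cloth, cold, cut, dark, during, early, engine, face, know, man, message, plate, quick, right, river, rope, short, tall, there, through, train, voice, wagon, walk, wine}
V = 32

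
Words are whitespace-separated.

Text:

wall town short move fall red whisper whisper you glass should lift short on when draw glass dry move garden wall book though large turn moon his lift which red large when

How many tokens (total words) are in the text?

32

Tokens: wall, town, short, move, fall, red, whisper, whisper, you, glass, should, lift, short, on, when, draw, glass, dry, move, garden, wall, book, though, large, turn, moon, his, lift, which, red, large, when
N = 32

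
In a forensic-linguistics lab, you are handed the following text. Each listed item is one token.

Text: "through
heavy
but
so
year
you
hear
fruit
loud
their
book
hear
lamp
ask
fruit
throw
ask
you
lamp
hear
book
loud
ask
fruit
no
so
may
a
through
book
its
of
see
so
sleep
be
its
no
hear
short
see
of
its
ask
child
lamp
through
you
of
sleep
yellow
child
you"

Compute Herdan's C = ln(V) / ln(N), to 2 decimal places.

0.81

N = 53, V = 25.
ln(V) = 3.218876, ln(N) = 3.970292
C = 3.218876 / 3.970292 = 0.81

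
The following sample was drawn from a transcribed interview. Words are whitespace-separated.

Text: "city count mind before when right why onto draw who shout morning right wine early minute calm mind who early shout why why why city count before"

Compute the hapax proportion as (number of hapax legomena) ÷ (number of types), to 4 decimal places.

0.4375

Frequencies: why:4, city:2, count:2, mind:2, before:2, right:2, who:2, shout:2, early:2, when:1, onto:1, draw:1, morning:1, wine:1, minute:1, calm:1
Hapax count = 7; type count = 16.
Ratio = 7 / 16 = 0.4375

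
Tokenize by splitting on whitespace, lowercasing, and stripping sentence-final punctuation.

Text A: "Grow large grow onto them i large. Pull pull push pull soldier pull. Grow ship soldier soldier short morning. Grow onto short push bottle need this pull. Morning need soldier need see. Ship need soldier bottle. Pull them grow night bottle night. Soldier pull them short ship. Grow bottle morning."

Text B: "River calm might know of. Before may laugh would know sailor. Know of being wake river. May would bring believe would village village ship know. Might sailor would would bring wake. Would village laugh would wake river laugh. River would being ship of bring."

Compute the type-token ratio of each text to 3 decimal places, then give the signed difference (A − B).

-0.044

TTR(A) = 16/50 = 0.320
TTR(B) = 16/44 = 0.364
Difference = 0.320 − 0.364 = -0.044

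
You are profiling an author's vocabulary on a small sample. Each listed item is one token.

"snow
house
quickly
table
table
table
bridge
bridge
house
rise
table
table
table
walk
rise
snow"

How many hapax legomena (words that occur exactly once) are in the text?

Frequencies: table:6, snow:2, house:2, bridge:2, rise:2, quickly:1, walk:1
Hapax (freq=1): quickly, walk

2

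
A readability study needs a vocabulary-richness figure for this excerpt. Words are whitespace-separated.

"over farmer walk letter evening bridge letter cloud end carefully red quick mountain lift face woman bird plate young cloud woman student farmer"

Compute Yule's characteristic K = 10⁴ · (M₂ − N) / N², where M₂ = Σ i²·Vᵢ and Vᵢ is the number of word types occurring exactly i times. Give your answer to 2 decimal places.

Frequencies: farmer:2, letter:2, cloud:2, woman:2, over:1, walk:1, evening:1, bridge:1, end:1, carefully:1, red:1, quick:1, mountain:1, lift:1, face:1, bird:1, plate:1, young:1, student:1
N = 23. Frequency spectrum: V_1=15, V_2=4
M₂ = 1²·15 + 2²·4 = 31
K = 10000 × (31 − 23) / 23² = 151.23

151.23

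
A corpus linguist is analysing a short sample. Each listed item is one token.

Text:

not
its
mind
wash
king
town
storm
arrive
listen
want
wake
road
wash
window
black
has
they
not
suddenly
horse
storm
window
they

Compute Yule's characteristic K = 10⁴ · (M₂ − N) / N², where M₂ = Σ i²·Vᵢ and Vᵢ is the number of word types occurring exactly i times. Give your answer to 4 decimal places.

Frequencies: not:2, wash:2, storm:2, window:2, they:2, its:1, mind:1, king:1, town:1, arrive:1, listen:1, want:1, wake:1, road:1, black:1, has:1, suddenly:1, horse:1
N = 23. Frequency spectrum: V_1=13, V_2=5
M₂ = 1²·13 + 2²·5 = 33
K = 10000 × (33 − 23) / 23² = 189.0359

189.0359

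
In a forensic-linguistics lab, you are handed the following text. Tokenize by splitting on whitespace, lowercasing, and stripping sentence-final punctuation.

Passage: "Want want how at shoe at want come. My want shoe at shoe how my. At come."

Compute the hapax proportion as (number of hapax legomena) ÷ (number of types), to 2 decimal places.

0.00

Frequencies: want:4, at:4, shoe:3, how:2, come:2, my:2
Hapax count = 0; type count = 6.
Ratio = 0 / 6 = 0.00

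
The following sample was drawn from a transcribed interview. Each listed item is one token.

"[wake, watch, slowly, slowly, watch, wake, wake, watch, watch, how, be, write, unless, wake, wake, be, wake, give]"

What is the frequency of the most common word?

Frequencies: wake:6, watch:4, slowly:2, be:2, how:1, write:1, unless:1, give:1
Most common: 'wake' with frequency 6.

6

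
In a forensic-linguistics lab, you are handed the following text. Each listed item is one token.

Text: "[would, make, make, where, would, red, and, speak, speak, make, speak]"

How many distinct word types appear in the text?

Distinct types: {and, make, red, speak, where, would}
V = 6

6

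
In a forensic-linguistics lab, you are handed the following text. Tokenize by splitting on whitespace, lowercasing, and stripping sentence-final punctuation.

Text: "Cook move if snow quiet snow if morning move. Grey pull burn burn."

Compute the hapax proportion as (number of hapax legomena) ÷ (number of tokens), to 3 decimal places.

0.385

Frequencies: move:2, if:2, snow:2, burn:2, cook:1, quiet:1, morning:1, grey:1, pull:1
Hapax count = 5; token count = 13.
Ratio = 5 / 13 = 0.385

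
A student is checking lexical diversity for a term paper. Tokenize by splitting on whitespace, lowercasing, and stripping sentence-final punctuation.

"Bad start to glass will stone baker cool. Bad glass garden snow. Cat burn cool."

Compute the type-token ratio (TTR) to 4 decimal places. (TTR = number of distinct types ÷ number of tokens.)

N = 15 tokens, V = 12 types.
TTR = V / N = 12 / 15 = 0.8000

0.8000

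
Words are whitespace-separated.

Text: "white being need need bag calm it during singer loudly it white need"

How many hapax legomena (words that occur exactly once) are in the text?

6

Frequencies: need:3, white:2, it:2, being:1, bag:1, calm:1, during:1, singer:1, loudly:1
Hapax (freq=1): bag, being, calm, during, loudly, singer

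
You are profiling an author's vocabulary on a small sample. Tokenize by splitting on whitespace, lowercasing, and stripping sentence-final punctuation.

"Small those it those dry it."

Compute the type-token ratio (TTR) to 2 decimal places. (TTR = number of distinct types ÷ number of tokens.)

N = 6 tokens, V = 4 types.
TTR = V / N = 4 / 6 = 0.67

0.67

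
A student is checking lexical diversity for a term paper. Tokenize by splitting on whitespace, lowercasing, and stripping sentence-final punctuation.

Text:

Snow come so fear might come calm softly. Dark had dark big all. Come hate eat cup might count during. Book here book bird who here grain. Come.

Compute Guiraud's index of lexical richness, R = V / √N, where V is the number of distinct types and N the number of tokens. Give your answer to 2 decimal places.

3.97

N = 28, V = 21.
√N = 5.291503
R = 21 / 5.291503 = 3.97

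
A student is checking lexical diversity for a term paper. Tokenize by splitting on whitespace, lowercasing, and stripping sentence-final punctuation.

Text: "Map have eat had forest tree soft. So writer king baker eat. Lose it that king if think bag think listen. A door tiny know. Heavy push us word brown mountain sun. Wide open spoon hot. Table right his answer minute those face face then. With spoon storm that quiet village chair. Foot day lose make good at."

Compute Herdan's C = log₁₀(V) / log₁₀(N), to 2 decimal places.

0.97

N = 58, V = 51.
log₁₀(V) = 1.707570, log₁₀(N) = 1.763428
C = 1.707570 / 1.763428 = 0.97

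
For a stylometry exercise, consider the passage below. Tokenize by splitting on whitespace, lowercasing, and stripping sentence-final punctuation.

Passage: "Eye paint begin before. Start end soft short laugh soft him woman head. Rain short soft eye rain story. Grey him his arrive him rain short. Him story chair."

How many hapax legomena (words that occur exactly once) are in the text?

12

Frequencies: him:4, soft:3, short:3, rain:3, eye:2, story:2, paint:1, begin:1, before:1, start:1, end:1, laugh:1, woman:1, head:1, grey:1, his:1, arrive:1, chair:1
Hapax (freq=1): arrive, before, begin, chair, end, grey, head, his, laugh, paint, start, woman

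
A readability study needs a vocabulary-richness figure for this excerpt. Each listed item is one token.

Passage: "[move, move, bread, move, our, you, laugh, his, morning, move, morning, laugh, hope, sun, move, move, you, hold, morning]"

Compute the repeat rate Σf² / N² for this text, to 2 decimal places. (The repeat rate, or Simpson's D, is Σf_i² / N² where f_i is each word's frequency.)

0.16

Frequencies: move:6, morning:3, you:2, laugh:2, bread:1, our:1, his:1, hope:1, sun:1, hold:1
Σf² = 59; N² = 361
Repeat rate = 59 / 361 = 0.16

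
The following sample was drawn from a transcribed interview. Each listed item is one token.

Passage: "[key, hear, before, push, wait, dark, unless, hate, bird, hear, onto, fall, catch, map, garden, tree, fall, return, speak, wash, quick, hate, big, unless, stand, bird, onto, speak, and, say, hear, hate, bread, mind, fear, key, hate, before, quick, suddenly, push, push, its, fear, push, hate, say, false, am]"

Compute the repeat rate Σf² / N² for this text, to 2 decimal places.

0.04

Frequencies: hate:5, push:4, hear:3, key:2, before:2, unless:2, bird:2, onto:2, fall:2, speak:2, quick:2, say:2, fear:2, wait:1, dark:1, catch:1, map:1, garden:1, tree:1, return:1, … (10 more, each freq 1)
Σf² = 107; N² = 2401
Repeat rate = 107 / 2401 = 0.04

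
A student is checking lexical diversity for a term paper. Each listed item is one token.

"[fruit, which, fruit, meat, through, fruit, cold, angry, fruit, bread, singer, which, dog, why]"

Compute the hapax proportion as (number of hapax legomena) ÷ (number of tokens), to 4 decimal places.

0.5714

Frequencies: fruit:4, which:2, meat:1, through:1, cold:1, angry:1, bread:1, singer:1, dog:1, why:1
Hapax count = 8; token count = 14.
Ratio = 8 / 14 = 0.5714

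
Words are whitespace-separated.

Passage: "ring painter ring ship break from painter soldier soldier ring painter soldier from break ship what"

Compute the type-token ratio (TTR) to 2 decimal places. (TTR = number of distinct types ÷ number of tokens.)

N = 16 tokens, V = 7 types.
TTR = V / N = 7 / 16 = 0.44

0.44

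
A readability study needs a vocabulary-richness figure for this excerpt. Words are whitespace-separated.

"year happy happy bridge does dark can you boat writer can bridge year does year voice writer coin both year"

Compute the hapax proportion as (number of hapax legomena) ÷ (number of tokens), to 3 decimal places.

Frequencies: year:4, happy:2, bridge:2, does:2, can:2, writer:2, dark:1, you:1, boat:1, voice:1, coin:1, both:1
Hapax count = 6; token count = 20.
Ratio = 6 / 20 = 0.300

0.300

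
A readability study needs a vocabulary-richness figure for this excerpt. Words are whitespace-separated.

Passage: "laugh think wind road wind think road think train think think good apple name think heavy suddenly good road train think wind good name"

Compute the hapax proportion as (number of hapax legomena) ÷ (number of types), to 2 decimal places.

0.40

Frequencies: think:7, wind:3, road:3, good:3, train:2, name:2, laugh:1, apple:1, heavy:1, suddenly:1
Hapax count = 4; type count = 10.
Ratio = 4 / 10 = 0.40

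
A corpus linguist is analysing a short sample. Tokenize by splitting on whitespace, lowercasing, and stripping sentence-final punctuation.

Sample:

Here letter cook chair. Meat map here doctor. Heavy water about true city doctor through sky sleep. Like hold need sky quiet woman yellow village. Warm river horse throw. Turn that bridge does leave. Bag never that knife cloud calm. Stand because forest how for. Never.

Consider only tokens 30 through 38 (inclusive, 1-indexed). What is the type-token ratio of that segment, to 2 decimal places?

0.89

Segment tokens 30–38: turn, that, bridge, does, leave, bag, never, that, knife
Segment N = 9, segment V = 8.
TTR = 8 / 9 = 0.89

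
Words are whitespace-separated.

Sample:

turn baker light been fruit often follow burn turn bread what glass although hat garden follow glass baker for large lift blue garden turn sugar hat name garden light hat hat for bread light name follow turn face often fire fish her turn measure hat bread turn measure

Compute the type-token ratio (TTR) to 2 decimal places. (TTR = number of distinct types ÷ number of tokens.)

N = 48 tokens, V = 25 types.
TTR = V / N = 25 / 48 = 0.52

0.52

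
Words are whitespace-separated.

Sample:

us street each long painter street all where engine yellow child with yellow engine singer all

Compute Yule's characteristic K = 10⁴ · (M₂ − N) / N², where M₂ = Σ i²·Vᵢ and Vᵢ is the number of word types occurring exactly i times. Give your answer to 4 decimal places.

312.5000

Frequencies: street:2, all:2, engine:2, yellow:2, us:1, each:1, long:1, painter:1, where:1, child:1, with:1, singer:1
N = 16. Frequency spectrum: V_1=8, V_2=4
M₂ = 1²·8 + 2²·4 = 24
K = 10000 × (24 − 16) / 16² = 312.5000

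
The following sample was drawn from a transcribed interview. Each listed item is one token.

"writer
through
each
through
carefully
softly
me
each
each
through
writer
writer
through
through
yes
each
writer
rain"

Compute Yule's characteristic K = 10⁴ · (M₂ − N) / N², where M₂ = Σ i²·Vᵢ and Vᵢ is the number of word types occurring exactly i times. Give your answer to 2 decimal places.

Frequencies: through:5, writer:4, each:4, carefully:1, softly:1, me:1, yes:1, rain:1
N = 18. Frequency spectrum: V_1=5, V_4=2, V_5=1
M₂ = 1²·5 + 4²·2 + 5²·1 = 62
K = 10000 × (62 − 18) / 18² = 1358.02

1358.02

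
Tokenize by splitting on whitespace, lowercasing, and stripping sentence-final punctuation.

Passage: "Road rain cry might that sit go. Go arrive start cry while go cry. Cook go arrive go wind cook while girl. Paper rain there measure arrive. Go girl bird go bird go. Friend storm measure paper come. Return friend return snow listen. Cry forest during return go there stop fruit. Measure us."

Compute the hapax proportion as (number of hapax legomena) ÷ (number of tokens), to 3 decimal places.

Frequencies: go:9, cry:4, arrive:3, measure:3, return:3, rain:2, while:2, cook:2, girl:2, paper:2, there:2, bird:2, friend:2, road:1, might:1, that:1, sit:1, start:1, wind:1, storm:1, … (8 more, each freq 1)
Hapax count = 15; token count = 53.
Ratio = 15 / 53 = 0.283

0.283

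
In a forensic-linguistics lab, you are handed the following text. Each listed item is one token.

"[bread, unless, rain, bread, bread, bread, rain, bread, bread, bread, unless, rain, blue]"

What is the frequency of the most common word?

7

Frequencies: bread:7, rain:3, unless:2, blue:1
Most common: 'bread' with frequency 7.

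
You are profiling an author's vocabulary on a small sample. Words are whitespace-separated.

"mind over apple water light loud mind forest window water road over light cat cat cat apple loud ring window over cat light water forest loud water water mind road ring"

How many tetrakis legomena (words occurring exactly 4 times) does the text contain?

Frequencies: water:5, cat:4, mind:3, over:3, light:3, loud:3, apple:2, forest:2, window:2, road:2, ring:2
Words with frequency 4: cat

1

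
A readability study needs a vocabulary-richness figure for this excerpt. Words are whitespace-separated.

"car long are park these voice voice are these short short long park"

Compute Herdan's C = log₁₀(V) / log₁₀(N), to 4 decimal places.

N = 13, V = 7.
log₁₀(V) = 0.845098, log₁₀(N) = 1.113943
C = 0.845098 / 1.113943 = 0.7587

0.7587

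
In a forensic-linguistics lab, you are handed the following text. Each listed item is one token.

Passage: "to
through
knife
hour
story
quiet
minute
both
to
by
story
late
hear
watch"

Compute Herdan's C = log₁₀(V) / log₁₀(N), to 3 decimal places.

N = 14, V = 12.
log₁₀(V) = 1.079181, log₁₀(N) = 1.146128
C = 1.079181 / 1.146128 = 0.942

0.942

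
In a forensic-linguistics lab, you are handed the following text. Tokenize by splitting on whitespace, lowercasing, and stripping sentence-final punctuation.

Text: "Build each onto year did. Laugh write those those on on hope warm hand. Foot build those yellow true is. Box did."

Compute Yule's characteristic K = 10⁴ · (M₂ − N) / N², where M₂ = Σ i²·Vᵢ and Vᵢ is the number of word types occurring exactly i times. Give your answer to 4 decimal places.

Frequencies: those:3, build:2, did:2, on:2, each:1, onto:1, year:1, laugh:1, write:1, hope:1, warm:1, hand:1, foot:1, yellow:1, true:1, is:1, box:1
N = 22. Frequency spectrum: V_1=13, V_2=3, V_3=1
M₂ = 1²·13 + 2²·3 + 3²·1 = 34
K = 10000 × (34 − 22) / 22² = 247.9339

247.9339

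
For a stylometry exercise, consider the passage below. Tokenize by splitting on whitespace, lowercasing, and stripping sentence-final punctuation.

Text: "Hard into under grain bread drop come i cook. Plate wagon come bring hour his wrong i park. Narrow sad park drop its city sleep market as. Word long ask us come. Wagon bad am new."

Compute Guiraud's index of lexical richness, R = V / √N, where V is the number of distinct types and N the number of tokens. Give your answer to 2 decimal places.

N = 36, V = 30.
√N = 6.000000
R = 30 / 6.000000 = 5.00

5.00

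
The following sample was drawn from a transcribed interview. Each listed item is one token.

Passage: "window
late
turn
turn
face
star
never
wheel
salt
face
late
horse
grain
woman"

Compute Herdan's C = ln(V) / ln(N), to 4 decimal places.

N = 14, V = 11.
ln(V) = 2.397895, ln(N) = 2.639057
C = 2.397895 / 2.639057 = 0.9086

0.9086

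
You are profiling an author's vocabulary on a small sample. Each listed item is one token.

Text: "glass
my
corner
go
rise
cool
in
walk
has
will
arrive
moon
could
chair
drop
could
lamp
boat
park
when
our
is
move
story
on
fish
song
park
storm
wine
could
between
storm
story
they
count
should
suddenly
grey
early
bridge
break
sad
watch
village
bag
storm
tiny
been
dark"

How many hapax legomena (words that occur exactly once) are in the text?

40

Frequencies: could:3, storm:3, park:2, story:2, glass:1, my:1, corner:1, go:1, rise:1, cool:1, in:1, walk:1, has:1, will:1, arrive:1, moon:1, chair:1, drop:1, lamp:1, boat:1, … (24 more, each freq 1)
Hapax (freq=1): arrive, bag, been, between, boat, break, bridge, chair, cool, corner, count, dark, drop, early, fish, glass, go, grey, has, in, is, lamp, moon, move, my, on, our, rise, sad, should, song, suddenly, they, tiny, village, walk, watch, when, will, wine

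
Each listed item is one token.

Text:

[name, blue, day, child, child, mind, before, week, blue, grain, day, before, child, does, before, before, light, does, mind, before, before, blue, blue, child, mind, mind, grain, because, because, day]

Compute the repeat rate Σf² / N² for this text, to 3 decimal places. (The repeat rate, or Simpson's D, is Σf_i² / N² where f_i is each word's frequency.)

0.120

Frequencies: before:6, blue:4, child:4, mind:4, day:3, grain:2, does:2, because:2, name:1, week:1, light:1
Σf² = 108; N² = 900
Repeat rate = 108 / 900 = 0.120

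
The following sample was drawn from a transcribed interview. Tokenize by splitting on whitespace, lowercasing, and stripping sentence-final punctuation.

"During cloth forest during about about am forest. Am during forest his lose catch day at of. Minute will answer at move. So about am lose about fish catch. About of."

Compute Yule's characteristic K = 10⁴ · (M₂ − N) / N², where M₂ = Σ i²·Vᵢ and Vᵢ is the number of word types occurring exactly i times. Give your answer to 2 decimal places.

478.67

Frequencies: about:5, during:3, forest:3, am:3, lose:2, catch:2, at:2, of:2, cloth:1, his:1, day:1, minute:1, will:1, answer:1, move:1, so:1, fish:1
N = 31. Frequency spectrum: V_1=9, V_2=4, V_3=3, V_5=1
M₂ = 1²·9 + 2²·4 + 3²·3 + 5²·1 = 77
K = 10000 × (77 − 31) / 31² = 478.67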